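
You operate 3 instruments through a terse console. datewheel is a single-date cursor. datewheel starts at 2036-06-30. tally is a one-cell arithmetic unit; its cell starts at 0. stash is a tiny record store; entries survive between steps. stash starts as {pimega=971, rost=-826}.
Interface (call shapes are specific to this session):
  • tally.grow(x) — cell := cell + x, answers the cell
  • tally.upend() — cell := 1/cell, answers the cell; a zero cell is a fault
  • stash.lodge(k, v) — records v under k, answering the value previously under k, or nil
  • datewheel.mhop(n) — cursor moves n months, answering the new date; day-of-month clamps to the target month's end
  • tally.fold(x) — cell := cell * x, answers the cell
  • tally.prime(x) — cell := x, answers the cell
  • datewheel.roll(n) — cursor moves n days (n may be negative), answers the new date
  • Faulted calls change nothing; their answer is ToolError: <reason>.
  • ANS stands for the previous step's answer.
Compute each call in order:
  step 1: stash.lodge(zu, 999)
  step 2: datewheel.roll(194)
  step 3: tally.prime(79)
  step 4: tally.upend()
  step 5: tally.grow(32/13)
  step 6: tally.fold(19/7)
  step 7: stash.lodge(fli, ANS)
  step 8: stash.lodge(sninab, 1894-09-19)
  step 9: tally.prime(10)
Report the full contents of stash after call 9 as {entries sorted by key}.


~$ stash.lodge zu 999
[out] nil
~$ datewheel.roll 194
[out] 2037-01-10
~$ tally.prime 79
[out] 79
~$ tally.upend
[out] 1/79
~$ tally.grow 32/13
[out] 2541/1027
~$ tally.fold 19/7
[out] 6897/1027
~$ stash.lodge fli ANS
[out] nil
~$ stash.lodge sninab 1894-09-19
[out] nil
~$ tally.prime 10
[out] 10

Answer: {fli=6897/1027, pimega=971, rost=-826, sninab=1894-09-19, zu=999}


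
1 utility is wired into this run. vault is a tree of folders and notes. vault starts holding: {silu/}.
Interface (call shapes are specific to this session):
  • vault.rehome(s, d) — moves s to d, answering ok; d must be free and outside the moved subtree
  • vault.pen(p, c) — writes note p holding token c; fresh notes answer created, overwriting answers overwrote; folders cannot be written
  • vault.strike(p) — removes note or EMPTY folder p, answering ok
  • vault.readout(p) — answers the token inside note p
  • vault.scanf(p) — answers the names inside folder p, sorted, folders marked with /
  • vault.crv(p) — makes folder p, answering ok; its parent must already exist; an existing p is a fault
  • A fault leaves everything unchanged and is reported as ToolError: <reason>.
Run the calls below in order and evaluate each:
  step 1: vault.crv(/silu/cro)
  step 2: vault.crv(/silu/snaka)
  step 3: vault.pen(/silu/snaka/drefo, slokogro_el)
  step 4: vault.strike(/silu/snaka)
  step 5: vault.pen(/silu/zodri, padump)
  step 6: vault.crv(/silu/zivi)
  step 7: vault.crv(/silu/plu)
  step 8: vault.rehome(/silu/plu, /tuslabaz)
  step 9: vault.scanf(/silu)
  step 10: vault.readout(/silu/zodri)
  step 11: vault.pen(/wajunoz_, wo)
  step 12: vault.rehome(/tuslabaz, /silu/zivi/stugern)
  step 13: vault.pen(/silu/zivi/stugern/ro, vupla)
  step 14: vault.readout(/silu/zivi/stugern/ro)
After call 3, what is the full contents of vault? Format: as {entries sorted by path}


→ vault.crv(/silu/cro)
← ok
→ vault.crv(/silu/snaka)
← ok
→ vault.pen(/silu/snaka/drefo, slokogro_el)
← created
→ vault.strike(/silu/snaka)
← ToolError: not empty
→ vault.pen(/silu/zodri, padump)
← created
→ vault.crv(/silu/zivi)
← ok
→ vault.crv(/silu/plu)
← ok
→ vault.rehome(/silu/plu, /tuslabaz)
← ok
→ vault.scanf(/silu)
← [cro/, snaka/, zivi/, zodri]
→ vault.readout(/silu/zodri)
← padump
→ vault.pen(/wajunoz_, wo)
← created
→ vault.rehome(/tuslabaz, /silu/zivi/stugern)
← ok
→ vault.pen(/silu/zivi/stugern/ro, vupla)
← created
→ vault.readout(/silu/zivi/stugern/ro)
← vupla

Answer: {silu/, silu/cro/, silu/snaka/, silu/snaka/drefo=slokogro_el}


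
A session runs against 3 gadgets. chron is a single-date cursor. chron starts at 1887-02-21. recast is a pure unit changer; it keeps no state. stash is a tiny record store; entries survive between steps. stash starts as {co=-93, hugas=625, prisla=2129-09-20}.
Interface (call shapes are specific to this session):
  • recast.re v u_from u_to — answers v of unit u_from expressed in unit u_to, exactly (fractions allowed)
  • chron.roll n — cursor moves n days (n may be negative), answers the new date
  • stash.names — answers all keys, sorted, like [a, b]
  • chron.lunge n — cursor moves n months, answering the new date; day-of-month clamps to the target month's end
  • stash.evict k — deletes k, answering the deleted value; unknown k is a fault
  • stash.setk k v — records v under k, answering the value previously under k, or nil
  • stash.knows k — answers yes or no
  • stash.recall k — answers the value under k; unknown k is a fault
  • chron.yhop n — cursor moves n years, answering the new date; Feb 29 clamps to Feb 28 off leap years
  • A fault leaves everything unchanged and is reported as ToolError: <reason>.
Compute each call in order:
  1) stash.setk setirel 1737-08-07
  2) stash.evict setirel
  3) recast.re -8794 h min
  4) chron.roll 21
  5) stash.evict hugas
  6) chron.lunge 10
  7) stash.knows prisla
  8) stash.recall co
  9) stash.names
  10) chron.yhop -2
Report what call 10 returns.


Answer: 1886-01-14

Derivation:
[in] stash.setk k='setirel' v='1737-08-07'
= nil
[in] stash.evict k='setirel'
= 1737-08-07
[in] recast.re v='-8794' u_from='h' u_to='min'
= -527640
[in] chron.roll n='21'
= 1887-03-14
[in] stash.evict k='hugas'
= 625
[in] chron.lunge n='10'
= 1888-01-14
[in] stash.knows k='prisla'
= yes
[in] stash.recall k='co'
= -93
[in] stash.names
= [co, prisla]
[in] chron.yhop n='-2'
= 1886-01-14


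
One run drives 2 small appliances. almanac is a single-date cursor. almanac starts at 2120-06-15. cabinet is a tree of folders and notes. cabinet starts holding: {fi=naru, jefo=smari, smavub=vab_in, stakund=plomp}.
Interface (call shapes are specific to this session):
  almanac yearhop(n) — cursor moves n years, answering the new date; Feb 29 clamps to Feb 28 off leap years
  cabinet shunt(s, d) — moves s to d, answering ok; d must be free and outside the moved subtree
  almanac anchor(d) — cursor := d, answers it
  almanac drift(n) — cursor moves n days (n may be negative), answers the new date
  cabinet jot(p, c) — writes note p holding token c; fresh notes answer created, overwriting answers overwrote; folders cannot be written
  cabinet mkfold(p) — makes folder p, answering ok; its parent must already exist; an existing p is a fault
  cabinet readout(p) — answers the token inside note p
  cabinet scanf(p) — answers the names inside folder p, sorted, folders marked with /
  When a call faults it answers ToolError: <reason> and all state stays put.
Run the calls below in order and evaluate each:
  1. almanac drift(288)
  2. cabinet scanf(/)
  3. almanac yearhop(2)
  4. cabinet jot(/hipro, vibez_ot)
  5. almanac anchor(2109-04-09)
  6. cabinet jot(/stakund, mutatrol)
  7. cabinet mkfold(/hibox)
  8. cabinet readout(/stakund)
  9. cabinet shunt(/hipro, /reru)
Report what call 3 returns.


I call almanac drift(288), yielding 2121-03-30.
Then cabinet scanf(/), → [fi, jefo, smavub, stakund].
I try almanac yearhop(2): 2123-03-30.
Then cabinet jot(/hipro, vibez_ot), which returns created.
I use almanac anchor(2109-04-09), and see 2109-04-09.
Calling cabinet jot(/stakund, mutatrol), — result: overwrote.
I invoke cabinet mkfold(/hibox), yielding ok.
Invoking cabinet readout(/stakund), and see mutatrol.
Next I call cabinet shunt(/hipro, /reru): ok.

Answer: 2123-03-30


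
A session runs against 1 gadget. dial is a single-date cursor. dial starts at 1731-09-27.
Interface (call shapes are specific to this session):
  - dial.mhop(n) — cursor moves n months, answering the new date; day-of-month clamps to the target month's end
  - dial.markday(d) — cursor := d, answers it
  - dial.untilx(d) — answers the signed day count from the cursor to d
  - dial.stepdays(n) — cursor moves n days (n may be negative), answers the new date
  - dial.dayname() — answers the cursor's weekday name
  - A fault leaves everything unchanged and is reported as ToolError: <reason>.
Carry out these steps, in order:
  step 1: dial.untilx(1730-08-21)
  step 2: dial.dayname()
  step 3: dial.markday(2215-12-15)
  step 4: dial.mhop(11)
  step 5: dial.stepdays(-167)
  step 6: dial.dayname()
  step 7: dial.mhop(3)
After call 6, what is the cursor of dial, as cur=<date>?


[in] dial.untilx d=1730-08-21
[out] -402
[in] dial.dayname
[out] Thursday
[in] dial.markday d=2215-12-15
[out] 2215-12-15
[in] dial.mhop n=11
[out] 2216-11-15
[in] dial.stepdays n=-167
[out] 2216-06-01
[in] dial.dayname
[out] Saturday
[in] dial.mhop n=3
[out] 2216-09-01

Answer: cur=2216-06-01


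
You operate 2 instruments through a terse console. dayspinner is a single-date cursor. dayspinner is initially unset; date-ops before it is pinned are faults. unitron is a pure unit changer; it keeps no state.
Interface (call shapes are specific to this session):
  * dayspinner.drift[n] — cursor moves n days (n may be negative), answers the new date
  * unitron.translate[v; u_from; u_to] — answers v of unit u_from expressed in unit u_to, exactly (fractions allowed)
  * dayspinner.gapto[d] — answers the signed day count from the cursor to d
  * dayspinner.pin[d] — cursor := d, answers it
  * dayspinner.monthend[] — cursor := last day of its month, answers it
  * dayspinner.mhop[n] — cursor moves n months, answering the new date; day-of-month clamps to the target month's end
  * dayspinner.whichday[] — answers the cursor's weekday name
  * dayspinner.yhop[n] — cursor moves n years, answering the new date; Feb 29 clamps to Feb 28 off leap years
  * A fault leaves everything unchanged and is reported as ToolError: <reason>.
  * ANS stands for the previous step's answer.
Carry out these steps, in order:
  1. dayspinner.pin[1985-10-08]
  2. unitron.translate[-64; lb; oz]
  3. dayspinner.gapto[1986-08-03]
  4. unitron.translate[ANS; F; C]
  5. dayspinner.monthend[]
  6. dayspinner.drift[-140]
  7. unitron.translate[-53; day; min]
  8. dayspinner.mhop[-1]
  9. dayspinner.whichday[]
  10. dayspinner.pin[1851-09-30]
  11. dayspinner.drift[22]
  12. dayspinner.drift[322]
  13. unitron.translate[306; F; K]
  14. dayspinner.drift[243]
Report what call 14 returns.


Answer: 1853-05-09

Derivation:
// dayspinner.pin(d→1985-10-08) == 1985-10-08
// unitron.translate(v→-64, u_from→lb, u_to→oz) == -1024
// dayspinner.gapto(d→1986-08-03) == 299
// unitron.translate(v→ANS, u_from→F, u_to→C) == 445/3
// dayspinner.monthend() == 1985-10-31
// dayspinner.drift(n→-140) == 1985-06-13
// unitron.translate(v→-53, u_from→day, u_to→min) == -76320
// dayspinner.mhop(n→-1) == 1985-05-13
// dayspinner.whichday() == Monday
// dayspinner.pin(d→1851-09-30) == 1851-09-30
// dayspinner.drift(n→22) == 1851-10-22
// dayspinner.drift(n→322) == 1852-09-08
// unitron.translate(v→306, u_from→F, u_to→K) == 76567/180
// dayspinner.drift(n→243) == 1853-05-09


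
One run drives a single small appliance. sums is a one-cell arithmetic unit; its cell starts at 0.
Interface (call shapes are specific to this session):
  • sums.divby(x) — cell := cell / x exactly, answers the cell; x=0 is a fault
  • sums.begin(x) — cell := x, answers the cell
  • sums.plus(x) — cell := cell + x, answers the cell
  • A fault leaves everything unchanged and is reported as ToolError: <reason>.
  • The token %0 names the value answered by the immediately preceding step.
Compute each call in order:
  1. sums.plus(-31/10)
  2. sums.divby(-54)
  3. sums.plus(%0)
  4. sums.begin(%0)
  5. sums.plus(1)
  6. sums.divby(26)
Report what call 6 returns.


Answer: 301/7020

Derivation:
// 1. plus(x=-31/10) => -31/10
// 2. divby(x=-54) => 31/540
// 3. plus(x=%0) => 31/270
// 4. begin(x=%0) => 31/270
// 5. plus(x=1) => 301/270
// 6. divby(x=26) => 301/7020


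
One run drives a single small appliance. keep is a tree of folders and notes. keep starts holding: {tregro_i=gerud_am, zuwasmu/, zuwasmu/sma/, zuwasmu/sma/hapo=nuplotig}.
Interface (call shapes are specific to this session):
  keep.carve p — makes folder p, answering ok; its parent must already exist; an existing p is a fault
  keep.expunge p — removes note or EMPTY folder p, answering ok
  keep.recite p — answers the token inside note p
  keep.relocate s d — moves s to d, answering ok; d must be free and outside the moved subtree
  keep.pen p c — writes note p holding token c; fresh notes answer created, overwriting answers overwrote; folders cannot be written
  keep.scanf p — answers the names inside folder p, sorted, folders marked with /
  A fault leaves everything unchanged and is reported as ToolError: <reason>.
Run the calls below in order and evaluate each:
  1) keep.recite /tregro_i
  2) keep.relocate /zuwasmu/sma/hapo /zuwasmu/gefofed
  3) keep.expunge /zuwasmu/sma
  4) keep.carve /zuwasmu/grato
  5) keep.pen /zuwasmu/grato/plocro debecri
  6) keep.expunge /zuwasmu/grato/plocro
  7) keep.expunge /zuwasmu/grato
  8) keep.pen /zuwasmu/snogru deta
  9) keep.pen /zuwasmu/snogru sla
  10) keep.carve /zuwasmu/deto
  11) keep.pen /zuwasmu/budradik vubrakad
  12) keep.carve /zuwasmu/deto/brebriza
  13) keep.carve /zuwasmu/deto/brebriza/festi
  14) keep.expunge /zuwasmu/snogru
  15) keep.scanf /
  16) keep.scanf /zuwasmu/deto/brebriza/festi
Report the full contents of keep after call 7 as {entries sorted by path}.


Answer: {tregro_i=gerud_am, zuwasmu/, zuwasmu/gefofed=nuplotig}

Derivation:
// keep.recite(p→/tregro_i) ~> gerud_am
// keep.relocate(s→/zuwasmu/sma/hapo, d→/zuwasmu/gefofed) ~> ok
// keep.expunge(p→/zuwasmu/sma) ~> ok
// keep.carve(p→/zuwasmu/grato) ~> ok
// keep.pen(p→/zuwasmu/grato/plocro, c→debecri) ~> created
// keep.expunge(p→/zuwasmu/grato/plocro) ~> ok
// keep.expunge(p→/zuwasmu/grato) ~> ok
// keep.pen(p→/zuwasmu/snogru, c→deta) ~> created
// keep.pen(p→/zuwasmu/snogru, c→sla) ~> overwrote
// keep.carve(p→/zuwasmu/deto) ~> ok
// keep.pen(p→/zuwasmu/budradik, c→vubrakad) ~> created
// keep.carve(p→/zuwasmu/deto/brebriza) ~> ok
// keep.carve(p→/zuwasmu/deto/brebriza/festi) ~> ok
// keep.expunge(p→/zuwasmu/snogru) ~> ok
// keep.scanf(p→/) ~> [tregro_i, zuwasmu/]
// keep.scanf(p→/zuwasmu/deto/brebriza/festi) ~> []


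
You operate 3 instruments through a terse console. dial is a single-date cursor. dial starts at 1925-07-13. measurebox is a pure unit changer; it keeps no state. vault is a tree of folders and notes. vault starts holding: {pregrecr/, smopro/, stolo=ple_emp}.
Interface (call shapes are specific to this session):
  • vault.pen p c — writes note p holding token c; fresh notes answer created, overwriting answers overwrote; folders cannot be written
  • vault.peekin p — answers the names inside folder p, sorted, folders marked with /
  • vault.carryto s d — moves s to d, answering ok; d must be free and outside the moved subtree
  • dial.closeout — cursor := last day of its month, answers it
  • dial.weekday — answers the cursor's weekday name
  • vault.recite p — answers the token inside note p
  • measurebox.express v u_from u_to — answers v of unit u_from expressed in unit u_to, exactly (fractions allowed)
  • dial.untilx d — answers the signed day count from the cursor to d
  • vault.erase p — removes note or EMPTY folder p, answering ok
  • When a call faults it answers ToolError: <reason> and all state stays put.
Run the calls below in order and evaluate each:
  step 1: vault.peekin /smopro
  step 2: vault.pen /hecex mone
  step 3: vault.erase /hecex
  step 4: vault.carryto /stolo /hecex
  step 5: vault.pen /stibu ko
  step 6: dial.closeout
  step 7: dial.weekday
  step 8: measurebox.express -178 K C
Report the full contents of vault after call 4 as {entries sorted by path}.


Answer: {hecex=ple_emp, pregrecr/, smopro/}

Derivation:
> peekin p=/smopro
[out] []
> pen p=/hecex c=mone
[out] created
> erase p=/hecex
[out] ok
> carryto s=/stolo d=/hecex
[out] ok
> pen p=/stibu c=ko
[out] created
> closeout
[out] 1925-07-31
> weekday
[out] Friday
> express v=-178 u_from=K u_to=C
[out] -9023/20


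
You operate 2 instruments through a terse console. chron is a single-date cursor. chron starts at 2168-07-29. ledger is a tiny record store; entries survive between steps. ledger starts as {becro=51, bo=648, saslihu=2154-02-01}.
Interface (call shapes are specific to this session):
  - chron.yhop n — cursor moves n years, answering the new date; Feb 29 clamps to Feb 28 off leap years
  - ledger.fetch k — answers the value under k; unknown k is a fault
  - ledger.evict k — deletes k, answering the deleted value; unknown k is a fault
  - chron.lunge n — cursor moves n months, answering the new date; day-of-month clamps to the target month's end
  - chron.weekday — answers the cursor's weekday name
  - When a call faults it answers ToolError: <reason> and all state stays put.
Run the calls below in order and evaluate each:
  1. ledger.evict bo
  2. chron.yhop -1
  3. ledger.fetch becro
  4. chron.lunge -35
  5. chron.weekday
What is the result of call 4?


Answer: 2164-08-29

Derivation:
[in] ledger.evict k=bo
:: 648
[in] chron.yhop n=-1
:: 2167-07-29
[in] ledger.fetch k=becro
:: 51
[in] chron.lunge n=-35
:: 2164-08-29
[in] chron.weekday
:: Wednesday


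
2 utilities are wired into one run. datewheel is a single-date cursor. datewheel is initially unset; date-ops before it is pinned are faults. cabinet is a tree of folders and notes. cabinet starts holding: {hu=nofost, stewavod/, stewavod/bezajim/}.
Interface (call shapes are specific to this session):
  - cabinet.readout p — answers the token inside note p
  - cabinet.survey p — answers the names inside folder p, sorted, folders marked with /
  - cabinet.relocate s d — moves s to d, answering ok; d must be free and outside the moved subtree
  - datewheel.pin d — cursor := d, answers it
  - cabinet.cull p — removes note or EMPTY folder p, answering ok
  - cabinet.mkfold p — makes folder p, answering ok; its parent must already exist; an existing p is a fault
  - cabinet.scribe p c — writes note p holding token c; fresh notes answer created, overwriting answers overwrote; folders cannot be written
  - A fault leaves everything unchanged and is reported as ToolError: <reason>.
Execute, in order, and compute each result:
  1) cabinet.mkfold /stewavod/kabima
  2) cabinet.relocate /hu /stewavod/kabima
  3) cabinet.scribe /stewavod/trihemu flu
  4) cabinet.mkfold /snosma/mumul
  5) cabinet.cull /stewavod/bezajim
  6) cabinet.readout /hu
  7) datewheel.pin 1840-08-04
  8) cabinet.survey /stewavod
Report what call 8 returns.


Answer: [kabima/, trihemu]

Derivation:
Do: mkfold[p='/stewavod/kabima']
See: ok
Do: relocate[s='/hu'; d='/stewavod/kabima']
See: ToolError: exists
Do: scribe[p='/stewavod/trihemu'; c='flu']
See: created
Do: mkfold[p='/snosma/mumul']
See: ToolError: no parent
Do: cull[p='/stewavod/bezajim']
See: ok
Do: readout[p='/hu']
See: nofost
Do: pin[d='1840-08-04']
See: 1840-08-04
Do: survey[p='/stewavod']
See: [kabima/, trihemu]


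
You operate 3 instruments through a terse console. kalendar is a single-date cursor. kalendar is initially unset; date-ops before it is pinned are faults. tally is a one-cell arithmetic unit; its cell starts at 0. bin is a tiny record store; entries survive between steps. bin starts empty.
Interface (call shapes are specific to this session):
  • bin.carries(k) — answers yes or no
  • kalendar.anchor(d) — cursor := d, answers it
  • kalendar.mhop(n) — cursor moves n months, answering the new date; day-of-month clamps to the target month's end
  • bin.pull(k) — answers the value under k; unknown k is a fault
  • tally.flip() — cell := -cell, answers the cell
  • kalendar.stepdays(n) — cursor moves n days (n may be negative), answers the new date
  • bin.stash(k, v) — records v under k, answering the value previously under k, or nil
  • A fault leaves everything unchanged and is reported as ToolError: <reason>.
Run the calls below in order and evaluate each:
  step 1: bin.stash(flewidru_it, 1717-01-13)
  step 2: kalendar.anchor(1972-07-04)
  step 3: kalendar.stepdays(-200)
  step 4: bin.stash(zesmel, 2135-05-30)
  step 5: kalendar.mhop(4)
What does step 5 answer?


Answer: 1972-04-17

Derivation:
~$ bin.stash k: flewidru_it v: 1717-01-13
  nil
~$ kalendar.anchor d: 1972-07-04
  1972-07-04
~$ kalendar.stepdays n: -200
  1971-12-17
~$ bin.stash k: zesmel v: 2135-05-30
  nil
~$ kalendar.mhop n: 4
  1972-04-17


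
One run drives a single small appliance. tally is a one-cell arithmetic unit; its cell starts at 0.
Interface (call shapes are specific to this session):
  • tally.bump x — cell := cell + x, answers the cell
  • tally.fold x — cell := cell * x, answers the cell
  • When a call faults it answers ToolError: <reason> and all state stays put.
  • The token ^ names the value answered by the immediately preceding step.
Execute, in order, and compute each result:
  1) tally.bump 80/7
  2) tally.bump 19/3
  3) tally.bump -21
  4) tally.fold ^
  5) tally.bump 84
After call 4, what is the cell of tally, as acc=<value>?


Answer: acc=4624/441

Derivation:
Now I run tally.bump using x=80/7, which returns 80/7.
Calling tally.bump using x=19/3: 373/21.
Then tally.bump using x=-21: -68/21.
Next I call tally.fold using x=^, — result: 4624/441.
I run tally.bump using x=84, giving 41668/441.


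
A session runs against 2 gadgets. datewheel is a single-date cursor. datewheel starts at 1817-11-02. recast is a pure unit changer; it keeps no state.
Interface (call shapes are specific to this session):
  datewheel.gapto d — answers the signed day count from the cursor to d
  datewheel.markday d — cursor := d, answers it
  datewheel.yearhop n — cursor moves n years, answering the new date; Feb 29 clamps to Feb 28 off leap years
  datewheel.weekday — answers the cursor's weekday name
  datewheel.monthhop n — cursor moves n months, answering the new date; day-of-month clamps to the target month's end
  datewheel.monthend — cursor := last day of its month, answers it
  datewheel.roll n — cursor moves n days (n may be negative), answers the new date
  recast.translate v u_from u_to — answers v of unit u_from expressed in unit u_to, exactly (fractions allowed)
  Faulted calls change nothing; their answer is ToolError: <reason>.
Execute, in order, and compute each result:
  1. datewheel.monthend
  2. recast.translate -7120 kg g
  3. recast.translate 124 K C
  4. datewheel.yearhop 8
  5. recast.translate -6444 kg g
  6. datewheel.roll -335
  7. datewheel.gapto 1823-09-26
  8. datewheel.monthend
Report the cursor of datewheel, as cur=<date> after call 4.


% 1. datewheel.monthend() : 1817-11-30
% 2. recast.translate(v=-7120, u_from=kg, u_to=g) : -7120000
% 3. recast.translate(v=124, u_from=K, u_to=C) : -2983/20
% 4. datewheel.yearhop(n=8) : 1825-11-30
% 5. recast.translate(v=-6444, u_from=kg, u_to=g) : -6444000
% 6. datewheel.roll(n=-335) : 1824-12-30
% 7. datewheel.gapto(d=1823-09-26) : -461
% 8. datewheel.monthend() : 1824-12-31

Answer: cur=1825-11-30


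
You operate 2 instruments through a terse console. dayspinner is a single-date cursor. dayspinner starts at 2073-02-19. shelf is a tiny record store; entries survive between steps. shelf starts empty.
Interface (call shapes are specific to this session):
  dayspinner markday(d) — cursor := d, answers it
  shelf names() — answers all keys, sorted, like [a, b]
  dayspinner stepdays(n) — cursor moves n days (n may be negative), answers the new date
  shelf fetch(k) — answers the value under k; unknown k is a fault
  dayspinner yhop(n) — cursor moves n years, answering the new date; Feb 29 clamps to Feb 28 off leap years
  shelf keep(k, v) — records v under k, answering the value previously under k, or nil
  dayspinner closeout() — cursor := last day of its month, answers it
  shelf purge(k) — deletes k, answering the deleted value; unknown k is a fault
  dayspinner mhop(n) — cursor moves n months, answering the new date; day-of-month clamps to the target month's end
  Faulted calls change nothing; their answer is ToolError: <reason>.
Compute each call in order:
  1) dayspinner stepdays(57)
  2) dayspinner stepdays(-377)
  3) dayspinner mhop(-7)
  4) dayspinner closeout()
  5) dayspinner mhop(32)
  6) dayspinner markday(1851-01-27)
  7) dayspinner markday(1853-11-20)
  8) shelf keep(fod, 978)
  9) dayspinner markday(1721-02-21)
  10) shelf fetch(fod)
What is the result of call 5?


Answer: 2074-05-30

Derivation:
% 1. dayspinner stepdays(n='57') : 2073-04-17
% 2. dayspinner stepdays(n='-377') : 2072-04-05
% 3. dayspinner mhop(n='-7') : 2071-09-05
% 4. dayspinner closeout() : 2071-09-30
% 5. dayspinner mhop(n='32') : 2074-05-30
% 6. dayspinner markday(d='1851-01-27') : 1851-01-27
% 7. dayspinner markday(d='1853-11-20') : 1853-11-20
% 8. shelf keep(k='fod', v='978') : nil
% 9. dayspinner markday(d='1721-02-21') : 1721-02-21
% 10. shelf fetch(k='fod') : 978


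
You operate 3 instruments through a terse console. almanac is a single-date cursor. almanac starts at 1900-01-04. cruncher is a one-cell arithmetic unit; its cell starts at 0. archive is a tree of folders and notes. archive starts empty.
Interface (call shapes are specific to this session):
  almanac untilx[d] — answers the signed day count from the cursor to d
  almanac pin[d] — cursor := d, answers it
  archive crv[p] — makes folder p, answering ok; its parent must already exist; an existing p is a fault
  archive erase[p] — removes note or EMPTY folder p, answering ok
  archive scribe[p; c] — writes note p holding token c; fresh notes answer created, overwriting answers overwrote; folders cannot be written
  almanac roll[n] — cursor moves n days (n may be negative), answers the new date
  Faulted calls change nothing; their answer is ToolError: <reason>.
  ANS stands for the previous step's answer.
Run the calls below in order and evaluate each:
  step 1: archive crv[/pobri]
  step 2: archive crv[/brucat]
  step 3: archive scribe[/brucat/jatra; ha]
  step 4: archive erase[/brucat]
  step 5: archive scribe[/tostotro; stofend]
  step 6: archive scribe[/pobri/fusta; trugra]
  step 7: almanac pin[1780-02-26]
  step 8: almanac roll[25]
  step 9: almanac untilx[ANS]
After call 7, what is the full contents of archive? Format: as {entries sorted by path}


Answer: {brucat/, brucat/jatra=ha, pobri/, pobri/fusta=trugra, tostotro=stofend}

Derivation:
==> archive crv(p='/pobri')
<== ok
==> archive crv(p='/brucat')
<== ok
==> archive scribe(p='/brucat/jatra', c='ha')
<== created
==> archive erase(p='/brucat')
<== ToolError: not empty
==> archive scribe(p='/tostotro', c='stofend')
<== created
==> archive scribe(p='/pobri/fusta', c='trugra')
<== created
==> almanac pin(d='1780-02-26')
<== 1780-02-26
==> almanac roll(n='25')
<== 1780-03-22
==> almanac untilx(d='ANS')
<== 0


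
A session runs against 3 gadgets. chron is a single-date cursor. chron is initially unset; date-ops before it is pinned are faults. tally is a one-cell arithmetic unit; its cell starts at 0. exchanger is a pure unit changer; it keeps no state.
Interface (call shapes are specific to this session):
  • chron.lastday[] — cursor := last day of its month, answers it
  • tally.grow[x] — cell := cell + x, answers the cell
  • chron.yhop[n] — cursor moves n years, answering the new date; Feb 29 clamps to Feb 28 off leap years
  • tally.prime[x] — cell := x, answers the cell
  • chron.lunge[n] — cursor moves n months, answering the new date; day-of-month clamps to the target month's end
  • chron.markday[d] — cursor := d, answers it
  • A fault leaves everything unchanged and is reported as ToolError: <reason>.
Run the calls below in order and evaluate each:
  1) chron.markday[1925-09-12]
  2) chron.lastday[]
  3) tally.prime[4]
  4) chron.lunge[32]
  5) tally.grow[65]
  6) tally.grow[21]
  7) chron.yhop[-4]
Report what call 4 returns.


% 1. markday(d='1925-09-12') ~> 1925-09-12
% 2. lastday() ~> 1925-09-30
% 3. prime(x='4') ~> 4
% 4. lunge(n='32') ~> 1928-05-30
% 5. grow(x='65') ~> 69
% 6. grow(x='21') ~> 90
% 7. yhop(n='-4') ~> 1924-05-30

Answer: 1928-05-30


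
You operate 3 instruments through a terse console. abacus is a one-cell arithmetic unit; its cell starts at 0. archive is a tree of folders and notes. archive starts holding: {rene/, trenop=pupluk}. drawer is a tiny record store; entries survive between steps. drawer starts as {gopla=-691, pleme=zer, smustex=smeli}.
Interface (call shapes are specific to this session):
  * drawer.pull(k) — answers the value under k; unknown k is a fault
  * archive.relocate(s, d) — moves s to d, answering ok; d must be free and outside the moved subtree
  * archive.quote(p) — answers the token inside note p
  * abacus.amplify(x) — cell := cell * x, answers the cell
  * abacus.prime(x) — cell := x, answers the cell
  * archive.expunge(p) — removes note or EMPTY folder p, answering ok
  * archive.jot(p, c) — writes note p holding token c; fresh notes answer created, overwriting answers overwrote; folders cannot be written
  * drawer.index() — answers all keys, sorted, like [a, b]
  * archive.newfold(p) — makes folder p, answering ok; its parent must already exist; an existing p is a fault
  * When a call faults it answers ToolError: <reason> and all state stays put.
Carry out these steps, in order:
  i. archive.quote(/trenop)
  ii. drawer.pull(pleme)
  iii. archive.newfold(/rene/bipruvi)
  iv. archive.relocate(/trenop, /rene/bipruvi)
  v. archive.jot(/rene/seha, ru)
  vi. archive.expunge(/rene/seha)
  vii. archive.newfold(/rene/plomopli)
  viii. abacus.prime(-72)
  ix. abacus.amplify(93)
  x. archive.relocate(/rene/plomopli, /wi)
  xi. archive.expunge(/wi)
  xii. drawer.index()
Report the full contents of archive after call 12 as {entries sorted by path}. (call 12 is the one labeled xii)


! archive.quote(p=/trenop) ~> pupluk
! drawer.pull(k=pleme) ~> zer
! archive.newfold(p=/rene/bipruvi) ~> ok
! archive.relocate(s=/trenop, d=/rene/bipruvi) ~> ToolError: exists
! archive.jot(p=/rene/seha, c=ru) ~> created
! archive.expunge(p=/rene/seha) ~> ok
! archive.newfold(p=/rene/plomopli) ~> ok
! abacus.prime(x=-72) ~> -72
! abacus.amplify(x=93) ~> -6696
! archive.relocate(s=/rene/plomopli, d=/wi) ~> ok
! archive.expunge(p=/wi) ~> ok
! drawer.index() ~> [gopla, pleme, smustex]

Answer: {rene/, rene/bipruvi/, trenop=pupluk}


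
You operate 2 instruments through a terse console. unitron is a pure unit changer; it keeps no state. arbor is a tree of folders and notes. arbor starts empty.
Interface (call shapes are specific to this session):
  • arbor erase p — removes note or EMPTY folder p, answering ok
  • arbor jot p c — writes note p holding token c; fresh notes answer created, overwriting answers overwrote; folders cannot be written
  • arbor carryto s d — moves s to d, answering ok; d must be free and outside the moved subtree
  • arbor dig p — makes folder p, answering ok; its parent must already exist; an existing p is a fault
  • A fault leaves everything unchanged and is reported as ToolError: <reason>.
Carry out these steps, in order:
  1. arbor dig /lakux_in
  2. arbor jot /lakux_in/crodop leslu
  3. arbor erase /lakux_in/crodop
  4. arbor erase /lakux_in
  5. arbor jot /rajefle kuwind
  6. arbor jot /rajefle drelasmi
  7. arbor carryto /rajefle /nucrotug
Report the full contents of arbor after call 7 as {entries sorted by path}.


Answer: {nucrotug=drelasmi}

Derivation:
[in] arbor dig /lakux_in
  ok
[in] arbor jot /lakux_in/crodop leslu
  created
[in] arbor erase /lakux_in/crodop
  ok
[in] arbor erase /lakux_in
  ok
[in] arbor jot /rajefle kuwind
  created
[in] arbor jot /rajefle drelasmi
  overwrote
[in] arbor carryto /rajefle /nucrotug
  ok


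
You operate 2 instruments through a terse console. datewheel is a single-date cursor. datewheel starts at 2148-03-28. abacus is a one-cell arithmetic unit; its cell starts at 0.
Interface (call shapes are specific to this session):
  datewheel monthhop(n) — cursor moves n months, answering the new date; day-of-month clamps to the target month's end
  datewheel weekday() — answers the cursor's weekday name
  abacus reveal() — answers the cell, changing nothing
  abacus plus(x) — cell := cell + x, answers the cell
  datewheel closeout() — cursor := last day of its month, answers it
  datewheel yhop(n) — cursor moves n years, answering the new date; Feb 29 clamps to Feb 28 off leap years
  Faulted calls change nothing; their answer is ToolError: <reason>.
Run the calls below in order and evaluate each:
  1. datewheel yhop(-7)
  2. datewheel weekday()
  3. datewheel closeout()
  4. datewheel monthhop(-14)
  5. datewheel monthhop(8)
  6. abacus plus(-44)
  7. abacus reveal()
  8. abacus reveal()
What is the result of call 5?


Answer: 2140-09-30

Derivation:
;; datewheel yhop(n='-7') => 2141-03-28
;; datewheel weekday() => Tuesday
;; datewheel closeout() => 2141-03-31
;; datewheel monthhop(n='-14') => 2140-01-31
;; datewheel monthhop(n='8') => 2140-09-30
;; abacus plus(x='-44') => -44
;; abacus reveal() => -44
;; abacus reveal() => -44


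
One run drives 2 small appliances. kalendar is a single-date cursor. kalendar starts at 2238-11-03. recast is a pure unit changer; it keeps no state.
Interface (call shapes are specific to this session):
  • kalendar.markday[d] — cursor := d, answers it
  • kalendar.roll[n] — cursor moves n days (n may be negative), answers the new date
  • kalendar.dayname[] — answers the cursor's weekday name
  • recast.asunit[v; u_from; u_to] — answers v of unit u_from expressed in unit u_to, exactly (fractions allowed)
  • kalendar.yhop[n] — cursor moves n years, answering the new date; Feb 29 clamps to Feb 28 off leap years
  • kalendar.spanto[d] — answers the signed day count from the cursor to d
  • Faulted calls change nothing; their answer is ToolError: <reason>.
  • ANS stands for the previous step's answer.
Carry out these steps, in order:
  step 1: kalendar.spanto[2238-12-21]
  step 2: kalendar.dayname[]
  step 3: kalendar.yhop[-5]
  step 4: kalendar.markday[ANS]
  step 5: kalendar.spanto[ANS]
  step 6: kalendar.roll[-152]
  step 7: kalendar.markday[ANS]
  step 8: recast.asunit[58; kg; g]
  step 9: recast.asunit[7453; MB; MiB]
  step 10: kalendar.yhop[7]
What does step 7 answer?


Do: spanto[d=2238-12-21]
See: 48
Do: dayname[]
See: Saturday
Do: yhop[n=-5]
See: 2233-11-03
Do: markday[d=ANS]
See: 2233-11-03
Do: spanto[d=ANS]
See: 0
Do: roll[n=-152]
See: 2233-06-04
Do: markday[d=ANS]
See: 2233-06-04
Do: asunit[v=58; u_from=kg; u_to=g]
See: 58000
Do: asunit[v=7453; u_from=MB; u_to=MiB]
See: 116453125/16384
Do: yhop[n=7]
See: 2240-06-04

Answer: 2233-06-04


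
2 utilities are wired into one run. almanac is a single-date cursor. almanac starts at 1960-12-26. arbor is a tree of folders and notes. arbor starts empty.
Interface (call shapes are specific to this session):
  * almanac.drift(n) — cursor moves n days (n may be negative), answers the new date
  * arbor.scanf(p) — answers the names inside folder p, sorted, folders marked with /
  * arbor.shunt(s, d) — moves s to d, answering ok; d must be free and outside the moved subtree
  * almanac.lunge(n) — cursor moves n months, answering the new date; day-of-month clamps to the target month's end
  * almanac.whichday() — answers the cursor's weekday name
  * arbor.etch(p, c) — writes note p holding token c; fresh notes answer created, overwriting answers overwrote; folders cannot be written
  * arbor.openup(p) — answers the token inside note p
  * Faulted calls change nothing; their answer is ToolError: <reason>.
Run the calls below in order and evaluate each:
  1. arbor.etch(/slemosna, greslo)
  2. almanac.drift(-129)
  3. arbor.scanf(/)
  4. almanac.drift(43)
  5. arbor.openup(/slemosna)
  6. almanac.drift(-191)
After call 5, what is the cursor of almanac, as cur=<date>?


·→ arbor.etch(/slemosna, greslo)
·← created
·→ almanac.drift(-129)
·← 1960-08-19
·→ arbor.scanf(/)
·← [slemosna]
·→ almanac.drift(43)
·← 1960-10-01
·→ arbor.openup(/slemosna)
·← greslo
·→ almanac.drift(-191)
·← 1960-03-24

Answer: cur=1960-10-01


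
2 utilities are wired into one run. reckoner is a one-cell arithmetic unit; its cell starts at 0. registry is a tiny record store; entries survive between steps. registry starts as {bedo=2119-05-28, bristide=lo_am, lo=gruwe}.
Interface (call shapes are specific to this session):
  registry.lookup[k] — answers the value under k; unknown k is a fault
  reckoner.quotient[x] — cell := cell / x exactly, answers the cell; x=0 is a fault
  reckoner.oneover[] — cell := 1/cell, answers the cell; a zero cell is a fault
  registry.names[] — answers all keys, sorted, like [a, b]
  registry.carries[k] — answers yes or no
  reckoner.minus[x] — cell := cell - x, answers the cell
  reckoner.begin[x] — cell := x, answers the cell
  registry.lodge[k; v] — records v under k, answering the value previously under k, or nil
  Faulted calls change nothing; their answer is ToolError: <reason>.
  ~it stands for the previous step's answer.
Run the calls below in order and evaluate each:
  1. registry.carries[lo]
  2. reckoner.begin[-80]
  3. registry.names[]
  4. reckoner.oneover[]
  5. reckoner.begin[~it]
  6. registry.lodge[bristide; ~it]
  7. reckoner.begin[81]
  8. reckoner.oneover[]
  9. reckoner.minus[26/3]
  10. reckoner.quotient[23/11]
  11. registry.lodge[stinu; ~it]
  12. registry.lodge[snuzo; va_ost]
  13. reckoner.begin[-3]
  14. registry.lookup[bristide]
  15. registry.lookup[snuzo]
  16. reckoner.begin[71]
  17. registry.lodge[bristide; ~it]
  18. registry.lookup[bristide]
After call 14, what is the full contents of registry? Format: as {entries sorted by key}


Answer: {bedo=2119-05-28, bristide=-1/80, lo=gruwe, snuzo=va_ost, stinu=-7711/1863}

Derivation:
-> carries(k→lo)
<- yes
-> begin(x→-80)
<- -80
-> names()
<- [bedo, bristide, lo]
-> oneover()
<- -1/80
-> begin(x→~it)
<- -1/80
-> lodge(k→bristide, v→~it)
<- lo_am
-> begin(x→81)
<- 81
-> oneover()
<- 1/81
-> minus(x→26/3)
<- -701/81
-> quotient(x→23/11)
<- -7711/1863
-> lodge(k→stinu, v→~it)
<- nil
-> lodge(k→snuzo, v→va_ost)
<- nil
-> begin(x→-3)
<- -3
-> lookup(k→bristide)
<- -1/80
-> lookup(k→snuzo)
<- va_ost
-> begin(x→71)
<- 71
-> lodge(k→bristide, v→~it)
<- -1/80
-> lookup(k→bristide)
<- 71


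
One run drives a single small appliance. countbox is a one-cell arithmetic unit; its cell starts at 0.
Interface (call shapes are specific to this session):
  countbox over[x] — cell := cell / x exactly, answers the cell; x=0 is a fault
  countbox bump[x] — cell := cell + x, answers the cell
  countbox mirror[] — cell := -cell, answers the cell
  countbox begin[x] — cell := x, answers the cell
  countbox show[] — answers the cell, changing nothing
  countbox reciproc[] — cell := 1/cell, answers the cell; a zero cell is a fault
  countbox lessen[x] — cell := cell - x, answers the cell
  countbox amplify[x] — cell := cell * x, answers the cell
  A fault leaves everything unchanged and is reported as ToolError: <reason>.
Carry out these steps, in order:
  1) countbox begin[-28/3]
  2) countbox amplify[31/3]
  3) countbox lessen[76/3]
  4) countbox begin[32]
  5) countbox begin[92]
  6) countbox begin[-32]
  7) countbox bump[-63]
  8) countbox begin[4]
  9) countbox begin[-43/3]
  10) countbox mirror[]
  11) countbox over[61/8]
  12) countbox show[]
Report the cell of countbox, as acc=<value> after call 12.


I try countbox begin on x→-28/3, and observe -28/3.
Then countbox amplify on x→31/3: -868/9.
I try countbox lessen on x→76/3, which returns -1096/9.
I use countbox begin on x→32, and observe 32.
I try countbox begin on x→92, and observe 92.
I call countbox begin on x→-32, → -32.
Then countbox bump on x→-63, → -95.
Invoking countbox begin on x→4: 4.
Calling countbox begin on x→-43/3, and observe -43/3.
Next I call countbox mirror, → 43/3.
Invoking countbox over on x→61/8, → 344/183.
Using countbox show, giving 344/183.

Answer: acc=344/183
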